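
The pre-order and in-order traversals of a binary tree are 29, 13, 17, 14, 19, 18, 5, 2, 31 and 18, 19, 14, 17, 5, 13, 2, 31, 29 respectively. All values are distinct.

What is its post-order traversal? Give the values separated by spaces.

The first element of pre-order is the root; it splits in-order into left and right subtrees.
Root 29: left subtree has 8 nodes {18, 19, 14, 17, 5, 13, 2, 31}, right has 0 { }.
  Root 13: left subtree has 5 nodes {18, 19, 14, 17, 5}, right has 2 {2, 31}.
    Root 17: left subtree has 3 nodes {18, 19, 14}, right has 1 {5}.
      Root 14: left subtree has 2 nodes {18, 19}, right has 0 { }.
        Root 19: left subtree has 1 node {18}, right has 0 { }.
    Root 2: left subtree has 0 nodes { }, right has 1 {31}.

18 19 14 5 17 31 2 13 29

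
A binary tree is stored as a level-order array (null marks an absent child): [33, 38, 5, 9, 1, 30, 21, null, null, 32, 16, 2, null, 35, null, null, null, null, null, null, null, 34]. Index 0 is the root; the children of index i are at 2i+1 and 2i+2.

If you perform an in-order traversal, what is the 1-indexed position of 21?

12

In-order visits the left subtree, then the node, then the right subtree.
At 33: go left to 38.
  At 38: go left to 9.
    9 is a leaf — visit 9.
  Visit 38.
  At 38: go right to 1.
    At 1: go left to 32.
      32 is a leaf — visit 32.
    Visit 1.
    At 1: go right to 16.
      At 16: go left to 34.
        34 is a leaf — visit 34.
      Visit 16.
      At 16: no right child.
Visit 33.
At 33: go right to 5.
  At 5: go left to 30.
    At 30: go left to 2.
      2 is a leaf — visit 2.
    Visit 30.
    At 30: no right child.
  Visit 5.
  At 5: go right to 21.
    At 21: go left to 35.
      35 is a leaf — visit 35.
    Visit 21.
    At 21: no right child.
Full in-order sequence: 9, 38, 32, 1, 34, 16, 33, 2, 30, 5, 35, 21.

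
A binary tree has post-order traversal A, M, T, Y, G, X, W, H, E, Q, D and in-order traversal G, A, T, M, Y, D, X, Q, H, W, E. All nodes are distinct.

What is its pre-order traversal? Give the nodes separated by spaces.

The last element of post-order is the root; it splits in-order into left and right subtrees.
Root D: left subtree has 5 nodes {G, A, T, M, Y}, right has 5 {X, Q, H, W, E}.
  Root G: left subtree has 0 nodes { }, right has 4 {A, T, M, Y}.
    Root Y: left subtree has 3 nodes {A, T, M}, right has 0 { }.
      Root T: left subtree has 1 node {A}, right has 1 {M}.
  Root Q: left subtree has 1 node {X}, right has 3 {H, W, E}.
    Root E: left subtree has 2 nodes {H, W}, right has 0 { }.
      Root H: left subtree has 0 nodes { }, right has 1 {W}.

D G Y T A M Q X E H W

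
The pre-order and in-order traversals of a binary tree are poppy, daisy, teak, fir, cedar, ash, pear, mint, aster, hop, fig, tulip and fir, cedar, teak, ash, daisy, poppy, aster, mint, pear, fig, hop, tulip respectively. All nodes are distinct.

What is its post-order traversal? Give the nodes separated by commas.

The first element of pre-order is the root; it splits in-order into left and right subtrees.
Root poppy: left subtree has 5 nodes {fir, cedar, teak, ash, daisy}, right has 6 {aster, mint, pear, fig, hop, tulip}.
  Root daisy: left subtree has 4 nodes {fir, cedar, teak, ash}, right has 0 { }.
    Root teak: left subtree has 2 nodes {fir, cedar}, right has 1 {ash}.
      Root fir: left subtree has 0 nodes { }, right has 1 {cedar}.
  Root pear: left subtree has 2 nodes {aster, mint}, right has 3 {fig, hop, tulip}.
    Root mint: left subtree has 1 node {aster}, right has 0 { }.
    Root hop: left subtree has 1 node {fig}, right has 1 {tulip}.

cedar, fir, ash, teak, daisy, aster, mint, fig, tulip, hop, pear, poppy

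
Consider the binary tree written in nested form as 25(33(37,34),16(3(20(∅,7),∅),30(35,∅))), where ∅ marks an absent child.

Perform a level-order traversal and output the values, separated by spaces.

25 33 16 37 34 3 30 20 35 7

Level-order visits nodes level by level from the root, left to right within each level.
Level 0: 25
Level 1: 33, 16
Level 2: 37, 34, 3, 30
Level 3: 20, 35
Level 4: 7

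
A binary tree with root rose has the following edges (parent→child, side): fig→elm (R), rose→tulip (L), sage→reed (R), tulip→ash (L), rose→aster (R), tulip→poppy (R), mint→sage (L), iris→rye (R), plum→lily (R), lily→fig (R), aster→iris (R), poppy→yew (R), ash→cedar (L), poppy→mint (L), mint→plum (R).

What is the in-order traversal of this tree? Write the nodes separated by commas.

cedar, ash, tulip, sage, reed, mint, plum, lily, fig, elm, poppy, yew, rose, aster, iris, rye

In-order visits the left subtree, then the node, then the right subtree.
At rose: go left to tulip.
  At tulip: go left to ash.
    At ash: go left to cedar.
      cedar is a leaf — visit cedar.
    Visit ash.
    At ash: no right child.
  Visit tulip.
  At tulip: go right to poppy.
    At poppy: go left to mint.
      At mint: go left to sage.
        At sage: no left child.
        Visit sage.
        At sage: go right to reed.
          reed is a leaf — visit reed.
      Visit mint.
      At mint: go right to plum.
        At plum: no left child.
        Visit plum.
        At plum: go right to lily.
          At lily: no left child.
          Visit lily.
          At lily: go right to fig.
            At fig: no left child.
            Visit fig.
            At fig: go right to elm.
              elm is a leaf — visit elm.
    Visit poppy.
    At poppy: go right to yew.
      yew is a leaf — visit yew.
Visit rose.
At rose: go right to aster.
  At aster: no left child.
  Visit aster.
  At aster: go right to iris.
    At iris: no left child.
    Visit iris.
    At iris: go right to rye.
      rye is a leaf — visit rye.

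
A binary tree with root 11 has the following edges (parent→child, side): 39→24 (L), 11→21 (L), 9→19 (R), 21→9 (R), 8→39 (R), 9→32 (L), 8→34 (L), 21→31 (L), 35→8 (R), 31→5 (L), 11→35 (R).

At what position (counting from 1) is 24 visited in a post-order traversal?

Post-order visits the left subtree, then the right subtree, then the node.
At 11: go left to 21.
  At 21: go left to 31.
    At 31: go left to 5.
      5 is a leaf — visit 5.
    At 31: no right child.
    Visit 31.
  At 21: go right to 9.
    At 9: go left to 32.
      32 is a leaf — visit 32.
    At 9: go right to 19.
      19 is a leaf — visit 19.
    Visit 9.
  Visit 21.
At 11: go right to 35.
  At 35: no left child.
  At 35: go right to 8.
    At 8: go left to 34.
      34 is a leaf — visit 34.
    At 8: go right to 39.
      At 39: go left to 24.
        24 is a leaf — visit 24.
      At 39: no right child.
      Visit 39.
    Visit 8.
  Visit 35.
Visit 11.
Full post-order sequence: 5, 31, 32, 19, 9, 21, 34, 24, 39, 8, 35, 11.

8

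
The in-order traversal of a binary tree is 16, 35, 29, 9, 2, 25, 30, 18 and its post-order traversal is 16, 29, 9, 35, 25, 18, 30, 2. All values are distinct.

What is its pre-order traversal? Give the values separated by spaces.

2 35 16 9 29 30 25 18

The last element of post-order is the root; it splits in-order into left and right subtrees.
Root 2: left subtree has 4 nodes {16, 35, 29, 9}, right has 3 {25, 30, 18}.
  Root 35: left subtree has 1 node {16}, right has 2 {29, 9}.
    Root 9: left subtree has 1 node {29}, right has 0 { }.
  Root 30: left subtree has 1 node {25}, right has 1 {18}.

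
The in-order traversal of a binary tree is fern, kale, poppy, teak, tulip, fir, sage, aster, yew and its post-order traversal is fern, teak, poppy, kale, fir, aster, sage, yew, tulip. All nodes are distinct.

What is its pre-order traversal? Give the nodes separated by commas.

tulip, kale, fern, poppy, teak, yew, sage, fir, aster

The last element of post-order is the root; it splits in-order into left and right subtrees.
Root tulip: left subtree has 4 nodes {fern, kale, poppy, teak}, right has 4 {fir, sage, aster, yew}.
  Root kale: left subtree has 1 node {fern}, right has 2 {poppy, teak}.
    Root poppy: left subtree has 0 nodes { }, right has 1 {teak}.
  Root yew: left subtree has 3 nodes {fir, sage, aster}, right has 0 { }.
    Root sage: left subtree has 1 node {fir}, right has 1 {aster}.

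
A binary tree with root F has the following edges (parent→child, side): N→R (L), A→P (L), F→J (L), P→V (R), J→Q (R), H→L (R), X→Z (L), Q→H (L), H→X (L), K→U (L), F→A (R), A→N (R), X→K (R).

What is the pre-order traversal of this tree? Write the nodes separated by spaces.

F J Q H X Z K U L A P V N R

Pre-order visits the node, then its left subtree, then its right subtree.
Visit F.
At F: go left to J.
  Visit J.
  At J: no left child.
  At J: go right to Q.
    Visit Q.
    At Q: go left to H.
      Visit H.
      At H: go left to X.
        Visit X.
        At X: go left to Z.
          Z is a leaf — visit Z.
        At X: go right to K.
          Visit K.
          At K: go left to U.
            U is a leaf — visit U.
          At K: no right child.
      At H: go right to L.
        L is a leaf — visit L.
    At Q: no right child.
At F: go right to A.
  Visit A.
  At A: go left to P.
    Visit P.
    At P: no left child.
    At P: go right to V.
      V is a leaf — visit V.
  At A: go right to N.
    Visit N.
    At N: go left to R.
      R is a leaf — visit R.
    At N: no right child.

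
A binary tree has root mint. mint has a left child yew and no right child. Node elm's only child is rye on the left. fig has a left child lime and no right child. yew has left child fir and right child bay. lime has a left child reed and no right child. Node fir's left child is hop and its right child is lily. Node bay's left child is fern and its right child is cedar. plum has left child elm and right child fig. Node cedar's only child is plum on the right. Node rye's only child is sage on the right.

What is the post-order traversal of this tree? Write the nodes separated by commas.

hop, lily, fir, fern, sage, rye, elm, reed, lime, fig, plum, cedar, bay, yew, mint

Post-order visits the left subtree, then the right subtree, then the node.
At mint: go left to yew.
  At yew: go left to fir.
    At fir: go left to hop.
      hop is a leaf — visit hop.
    At fir: go right to lily.
      lily is a leaf — visit lily.
    Visit fir.
  At yew: go right to bay.
    At bay: go left to fern.
      fern is a leaf — visit fern.
    At bay: go right to cedar.
      At cedar: no left child.
      At cedar: go right to plum.
        At plum: go left to elm.
          At elm: go left to rye.
            At rye: no left child.
            At rye: go right to sage.
              sage is a leaf — visit sage.
            Visit rye.
          At elm: no right child.
          Visit elm.
        At plum: go right to fig.
          At fig: go left to lime.
            At lime: go left to reed.
              reed is a leaf — visit reed.
            At lime: no right child.
            Visit lime.
          At fig: no right child.
          Visit fig.
        Visit plum.
      Visit cedar.
    Visit bay.
  Visit yew.
At mint: no right child.
Visit mint.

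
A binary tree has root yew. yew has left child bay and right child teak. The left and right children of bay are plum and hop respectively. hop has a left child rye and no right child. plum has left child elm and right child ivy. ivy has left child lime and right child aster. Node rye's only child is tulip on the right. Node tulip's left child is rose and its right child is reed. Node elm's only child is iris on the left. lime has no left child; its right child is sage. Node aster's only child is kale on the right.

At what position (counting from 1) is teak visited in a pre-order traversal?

Pre-order visits the node, then its left subtree, then its right subtree.
Visit yew.
At yew: go left to bay.
  Visit bay.
  At bay: go left to plum.
    Visit plum.
    At plum: go left to elm.
      Visit elm.
      At elm: go left to iris.
        iris is a leaf — visit iris.
      At elm: no right child.
    At plum: go right to ivy.
      Visit ivy.
      At ivy: go left to lime.
        Visit lime.
        At lime: no left child.
        At lime: go right to sage.
          sage is a leaf — visit sage.
      At ivy: go right to aster.
        Visit aster.
        At aster: no left child.
        At aster: go right to kale.
          kale is a leaf — visit kale.
  At bay: go right to hop.
    Visit hop.
    At hop: go left to rye.
      Visit rye.
      At rye: no left child.
      At rye: go right to tulip.
        Visit tulip.
        At tulip: go left to rose.
          rose is a leaf — visit rose.
        At tulip: go right to reed.
          reed is a leaf — visit reed.
    At hop: no right child.
At yew: go right to teak.
  teak is a leaf — visit teak.
Full pre-order sequence: yew, bay, plum, elm, iris, ivy, lime, sage, aster, kale, hop, rye, tulip, rose, reed, teak.

16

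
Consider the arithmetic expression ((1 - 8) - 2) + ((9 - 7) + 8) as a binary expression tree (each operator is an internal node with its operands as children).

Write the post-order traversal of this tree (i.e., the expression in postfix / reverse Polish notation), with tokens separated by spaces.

1 8 - 2 - 9 7 - 8 + +

Post-order on an expression tree gives postfix notation: for each operator, emit left operand, right operand, then the operator.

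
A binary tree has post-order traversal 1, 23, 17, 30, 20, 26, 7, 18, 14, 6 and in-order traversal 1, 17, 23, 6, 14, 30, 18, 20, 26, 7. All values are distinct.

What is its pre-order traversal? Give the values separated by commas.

6, 17, 1, 23, 14, 18, 30, 7, 26, 20

The last element of post-order is the root; it splits in-order into left and right subtrees.
Root 6: left subtree has 3 nodes {1, 17, 23}, right has 6 {14, 30, 18, 20, 26, 7}.
  Root 17: left subtree has 1 node {1}, right has 1 {23}.
  Root 14: left subtree has 0 nodes { }, right has 5 {30, 18, 20, 26, 7}.
    Root 18: left subtree has 1 node {30}, right has 3 {20, 26, 7}.
      Root 7: left subtree has 2 nodes {20, 26}, right has 0 { }.
        Root 26: left subtree has 1 node {20}, right has 0 { }.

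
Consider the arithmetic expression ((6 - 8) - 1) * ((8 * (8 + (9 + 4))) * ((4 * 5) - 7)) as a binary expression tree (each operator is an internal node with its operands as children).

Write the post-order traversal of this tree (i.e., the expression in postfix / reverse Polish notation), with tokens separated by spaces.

6 8 - 1 - 8 8 9 4 + + * 4 5 * 7 - * *

Post-order on an expression tree gives postfix notation: for each operator, emit left operand, right operand, then the operator.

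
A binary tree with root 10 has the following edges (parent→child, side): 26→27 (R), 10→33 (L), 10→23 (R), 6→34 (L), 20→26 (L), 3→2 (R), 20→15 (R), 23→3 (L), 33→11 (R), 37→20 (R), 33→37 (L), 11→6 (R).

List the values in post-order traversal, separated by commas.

27, 26, 15, 20, 37, 34, 6, 11, 33, 2, 3, 23, 10

Post-order visits the left subtree, then the right subtree, then the node.
At 10: go left to 33.
  At 33: go left to 37.
    At 37: no left child.
    At 37: go right to 20.
      At 20: go left to 26.
        At 26: no left child.
        At 26: go right to 27.
          27 is a leaf — visit 27.
        Visit 26.
      At 20: go right to 15.
        15 is a leaf — visit 15.
      Visit 20.
    Visit 37.
  At 33: go right to 11.
    At 11: no left child.
    At 11: go right to 6.
      At 6: go left to 34.
        34 is a leaf — visit 34.
      At 6: no right child.
      Visit 6.
    Visit 11.
  Visit 33.
At 10: go right to 23.
  At 23: go left to 3.
    At 3: no left child.
    At 3: go right to 2.
      2 is a leaf — visit 2.
    Visit 3.
  At 23: no right child.
  Visit 23.
Visit 10.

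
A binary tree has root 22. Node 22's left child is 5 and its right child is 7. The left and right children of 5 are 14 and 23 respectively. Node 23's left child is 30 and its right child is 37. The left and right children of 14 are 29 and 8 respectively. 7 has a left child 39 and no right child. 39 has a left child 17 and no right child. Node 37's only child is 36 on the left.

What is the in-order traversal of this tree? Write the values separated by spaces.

29 14 8 5 30 23 36 37 22 17 39 7

In-order visits the left subtree, then the node, then the right subtree.
At 22: go left to 5.
  At 5: go left to 14.
    At 14: go left to 29.
      29 is a leaf — visit 29.
    Visit 14.
    At 14: go right to 8.
      8 is a leaf — visit 8.
  Visit 5.
  At 5: go right to 23.
    At 23: go left to 30.
      30 is a leaf — visit 30.
    Visit 23.
    At 23: go right to 37.
      At 37: go left to 36.
        36 is a leaf — visit 36.
      Visit 37.
      At 37: no right child.
Visit 22.
At 22: go right to 7.
  At 7: go left to 39.
    At 39: go left to 17.
      17 is a leaf — visit 17.
    Visit 39.
    At 39: no right child.
  Visit 7.
  At 7: no right child.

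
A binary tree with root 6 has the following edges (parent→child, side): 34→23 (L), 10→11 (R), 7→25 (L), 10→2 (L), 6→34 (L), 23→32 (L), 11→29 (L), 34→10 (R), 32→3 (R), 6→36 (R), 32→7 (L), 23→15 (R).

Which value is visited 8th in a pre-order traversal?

Pre-order visits the node, then its left subtree, then its right subtree.
Visit 6.
At 6: go left to 34.
  Visit 34.
  At 34: go left to 23.
    Visit 23.
    At 23: go left to 32.
      Visit 32.
      At 32: go left to 7.
        Visit 7.
        At 7: go left to 25.
          25 is a leaf — visit 25.
        At 7: no right child.
      At 32: go right to 3.
        3 is a leaf — visit 3.
    At 23: go right to 15.
      15 is a leaf — visit 15.
  At 34: go right to 10.
    Visit 10.
    At 10: go left to 2.
      2 is a leaf — visit 2.
    At 10: go right to 11.
      Visit 11.
      At 11: go left to 29.
        29 is a leaf — visit 29.
      At 11: no right child.
At 6: go right to 36.
  36 is a leaf — visit 36.
Full pre-order sequence: 6, 34, 23, 32, 7, 25, 3, 15, 10, 2, 11, 29, 36.

15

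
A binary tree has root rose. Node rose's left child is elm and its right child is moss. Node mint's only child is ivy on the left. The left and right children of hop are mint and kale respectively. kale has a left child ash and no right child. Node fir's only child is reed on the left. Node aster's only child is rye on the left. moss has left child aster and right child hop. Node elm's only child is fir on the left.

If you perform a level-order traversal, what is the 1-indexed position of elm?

Level-order visits nodes level by level from the root, left to right within each level.
Level 0: rose
Level 1: elm, moss
Level 2: fir, aster, hop
Level 3: reed, rye, mint, kale
Level 4: ivy, ash
Full level-order sequence: rose, elm, moss, fir, aster, hop, reed, rye, mint, kale, ivy, ash.

2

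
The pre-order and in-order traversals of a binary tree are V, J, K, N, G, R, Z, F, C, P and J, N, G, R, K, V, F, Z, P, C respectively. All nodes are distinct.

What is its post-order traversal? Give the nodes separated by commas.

R, G, N, K, J, F, P, C, Z, V

The first element of pre-order is the root; it splits in-order into left and right subtrees.
Root V: left subtree has 5 nodes {J, N, G, R, K}, right has 4 {F, Z, P, C}.
  Root J: left subtree has 0 nodes { }, right has 4 {N, G, R, K}.
    Root K: left subtree has 3 nodes {N, G, R}, right has 0 { }.
      Root N: left subtree has 0 nodes { }, right has 2 {G, R}.
        Root G: left subtree has 0 nodes { }, right has 1 {R}.
  Root Z: left subtree has 1 node {F}, right has 2 {P, C}.
    Root C: left subtree has 1 node {P}, right has 0 { }.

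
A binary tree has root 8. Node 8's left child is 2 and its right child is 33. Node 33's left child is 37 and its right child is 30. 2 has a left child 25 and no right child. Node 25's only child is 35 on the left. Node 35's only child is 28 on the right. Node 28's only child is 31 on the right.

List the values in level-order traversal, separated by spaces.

8 2 33 25 37 30 35 28 31

Level-order visits nodes level by level from the root, left to right within each level.
Level 0: 8
Level 1: 2, 33
Level 2: 25, 37, 30
Level 3: 35
Level 4: 28
Level 5: 31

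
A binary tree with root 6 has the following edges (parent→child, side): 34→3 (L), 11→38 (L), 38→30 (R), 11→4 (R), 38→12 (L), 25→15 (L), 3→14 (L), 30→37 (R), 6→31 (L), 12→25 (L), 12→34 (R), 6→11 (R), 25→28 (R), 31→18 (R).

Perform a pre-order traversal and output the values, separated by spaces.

Pre-order visits the node, then its left subtree, then its right subtree.
Visit 6.
At 6: go left to 31.
  Visit 31.
  At 31: no left child.
  At 31: go right to 18.
    18 is a leaf — visit 18.
At 6: go right to 11.
  Visit 11.
  At 11: go left to 38.
    Visit 38.
    At 38: go left to 12.
      Visit 12.
      At 12: go left to 25.
        Visit 25.
        At 25: go left to 15.
          15 is a leaf — visit 15.
        At 25: go right to 28.
          28 is a leaf — visit 28.
      At 12: go right to 34.
        Visit 34.
        At 34: go left to 3.
          Visit 3.
          At 3: go left to 14.
            14 is a leaf — visit 14.
          At 3: no right child.
        At 34: no right child.
    At 38: go right to 30.
      Visit 30.
      At 30: no left child.
      At 30: go right to 37.
        37 is a leaf — visit 37.
  At 11: go right to 4.
    4 is a leaf — visit 4.

6 31 18 11 38 12 25 15 28 34 3 14 30 37 4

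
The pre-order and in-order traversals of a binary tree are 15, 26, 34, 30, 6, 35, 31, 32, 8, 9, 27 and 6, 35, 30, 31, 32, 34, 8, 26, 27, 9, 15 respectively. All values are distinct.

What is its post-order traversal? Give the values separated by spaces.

The first element of pre-order is the root; it splits in-order into left and right subtrees.
Root 15: left subtree has 10 nodes {6, 35, 30, 31, 32, 34, 8, 26, 27, 9}, right has 0 { }.
  Root 26: left subtree has 7 nodes {6, 35, 30, 31, 32, 34, 8}, right has 2 {27, 9}.
    Root 34: left subtree has 5 nodes {6, 35, 30, 31, 32}, right has 1 {8}.
      Root 30: left subtree has 2 nodes {6, 35}, right has 2 {31, 32}.
        Root 6: left subtree has 0 nodes { }, right has 1 {35}.
        Root 31: left subtree has 0 nodes { }, right has 1 {32}.
    Root 9: left subtree has 1 node {27}, right has 0 { }.

35 6 32 31 30 8 34 27 9 26 15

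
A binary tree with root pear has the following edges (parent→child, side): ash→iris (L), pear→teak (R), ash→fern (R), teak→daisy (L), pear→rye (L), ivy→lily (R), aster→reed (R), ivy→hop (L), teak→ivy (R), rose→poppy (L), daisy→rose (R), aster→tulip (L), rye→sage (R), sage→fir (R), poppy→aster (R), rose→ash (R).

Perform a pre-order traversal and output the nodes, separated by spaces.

pear rye sage fir teak daisy rose poppy aster tulip reed ash iris fern ivy hop lily

Pre-order visits the node, then its left subtree, then its right subtree.
Visit pear.
At pear: go left to rye.
  Visit rye.
  At rye: no left child.
  At rye: go right to sage.
    Visit sage.
    At sage: no left child.
    At sage: go right to fir.
      fir is a leaf — visit fir.
At pear: go right to teak.
  Visit teak.
  At teak: go left to daisy.
    Visit daisy.
    At daisy: no left child.
    At daisy: go right to rose.
      Visit rose.
      At rose: go left to poppy.
        Visit poppy.
        At poppy: no left child.
        At poppy: go right to aster.
          Visit aster.
          At aster: go left to tulip.
            tulip is a leaf — visit tulip.
          At aster: go right to reed.
            reed is a leaf — visit reed.
      At rose: go right to ash.
        Visit ash.
        At ash: go left to iris.
          iris is a leaf — visit iris.
        At ash: go right to fern.
          fern is a leaf — visit fern.
  At teak: go right to ivy.
    Visit ivy.
    At ivy: go left to hop.
      hop is a leaf — visit hop.
    At ivy: go right to lily.
      lily is a leaf — visit lily.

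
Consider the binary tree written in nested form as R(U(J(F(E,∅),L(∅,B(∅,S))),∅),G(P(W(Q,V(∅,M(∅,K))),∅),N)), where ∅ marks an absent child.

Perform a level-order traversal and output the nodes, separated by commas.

R, U, G, J, P, N, F, L, W, E, B, Q, V, S, M, K

Level-order visits nodes level by level from the root, left to right within each level.
Level 0: R
Level 1: U, G
Level 2: J, P, N
Level 3: F, L, W
Level 4: E, B, Q, V
Level 5: S, M
Level 6: K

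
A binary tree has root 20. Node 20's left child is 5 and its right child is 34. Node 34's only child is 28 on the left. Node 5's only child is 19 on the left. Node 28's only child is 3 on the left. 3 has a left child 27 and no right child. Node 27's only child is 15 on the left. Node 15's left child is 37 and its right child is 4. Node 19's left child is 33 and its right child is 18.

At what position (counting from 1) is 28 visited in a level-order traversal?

Level-order visits nodes level by level from the root, left to right within each level.
Level 0: 20
Level 1: 5, 34
Level 2: 19, 28
Level 3: 33, 18, 3
Level 4: 27
Level 5: 15
Level 6: 37, 4
Full level-order sequence: 20, 5, 34, 19, 28, 33, 18, 3, 27, 15, 37, 4.

5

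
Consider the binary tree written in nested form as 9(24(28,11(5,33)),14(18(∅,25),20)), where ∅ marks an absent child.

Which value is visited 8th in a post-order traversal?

Post-order visits the left subtree, then the right subtree, then the node.
At 9: go left to 24.
  At 24: go left to 28.
    28 is a leaf — visit 28.
  At 24: go right to 11.
    At 11: go left to 5.
      5 is a leaf — visit 5.
    At 11: go right to 33.
      33 is a leaf — visit 33.
    Visit 11.
  Visit 24.
At 9: go right to 14.
  At 14: go left to 18.
    At 18: no left child.
    At 18: go right to 25.
      25 is a leaf — visit 25.
    Visit 18.
  At 14: go right to 20.
    20 is a leaf — visit 20.
  Visit 14.
Visit 9.
Full post-order sequence: 28, 5, 33, 11, 24, 25, 18, 20, 14, 9.

20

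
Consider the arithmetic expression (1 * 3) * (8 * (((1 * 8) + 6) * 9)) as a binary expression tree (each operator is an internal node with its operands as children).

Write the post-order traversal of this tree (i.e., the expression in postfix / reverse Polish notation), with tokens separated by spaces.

Post-order on an expression tree gives postfix notation: for each operator, emit left operand, right operand, then the operator.

1 3 * 8 1 8 * 6 + 9 * * *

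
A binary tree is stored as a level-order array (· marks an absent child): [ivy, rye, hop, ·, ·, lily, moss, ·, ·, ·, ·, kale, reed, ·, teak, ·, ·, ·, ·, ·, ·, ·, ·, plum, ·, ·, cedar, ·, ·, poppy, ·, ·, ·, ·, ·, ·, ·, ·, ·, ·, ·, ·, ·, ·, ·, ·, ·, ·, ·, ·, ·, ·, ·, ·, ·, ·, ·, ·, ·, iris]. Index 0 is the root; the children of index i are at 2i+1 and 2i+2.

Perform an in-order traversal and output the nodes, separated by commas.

rye, ivy, plum, kale, lily, reed, cedar, hop, moss, iris, poppy, teak

In-order visits the left subtree, then the node, then the right subtree.
At ivy: go left to rye.
  rye is a leaf — visit rye.
Visit ivy.
At ivy: go right to hop.
  At hop: go left to lily.
    At lily: go left to kale.
      At kale: go left to plum.
        plum is a leaf — visit plum.
      Visit kale.
      At kale: no right child.
    Visit lily.
    At lily: go right to reed.
      At reed: no left child.
      Visit reed.
      At reed: go right to cedar.
        cedar is a leaf — visit cedar.
  Visit hop.
  At hop: go right to moss.
    At moss: no left child.
    Visit moss.
    At moss: go right to teak.
      At teak: go left to poppy.
        At poppy: go left to iris.
          iris is a leaf — visit iris.
        Visit poppy.
        At poppy: no right child.
      Visit teak.
      At teak: no right child.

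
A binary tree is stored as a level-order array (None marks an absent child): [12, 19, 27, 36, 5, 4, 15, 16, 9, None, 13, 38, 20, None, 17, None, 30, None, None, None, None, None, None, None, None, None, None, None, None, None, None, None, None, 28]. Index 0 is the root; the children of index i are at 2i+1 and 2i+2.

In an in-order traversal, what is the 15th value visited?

17

In-order visits the left subtree, then the node, then the right subtree.
At 12: go left to 19.
  At 19: go left to 36.
    At 36: go left to 16.
      At 16: no left child.
      Visit 16.
      At 16: go right to 30.
        At 30: go left to 28.
          28 is a leaf — visit 28.
        Visit 30.
        At 30: no right child.
    Visit 36.
    At 36: go right to 9.
      9 is a leaf — visit 9.
  Visit 19.
  At 19: go right to 5.
    At 5: no left child.
    Visit 5.
    At 5: go right to 13.
      13 is a leaf — visit 13.
Visit 12.
At 12: go right to 27.
  At 27: go left to 4.
    At 4: go left to 38.
      38 is a leaf — visit 38.
    Visit 4.
    At 4: go right to 20.
      20 is a leaf — visit 20.
  Visit 27.
  At 27: go right to 15.
    At 15: no left child.
    Visit 15.
    At 15: go right to 17.
      17 is a leaf — visit 17.
Full in-order sequence: 16, 28, 30, 36, 9, 19, 5, 13, 12, 38, 4, 20, 27, 15, 17.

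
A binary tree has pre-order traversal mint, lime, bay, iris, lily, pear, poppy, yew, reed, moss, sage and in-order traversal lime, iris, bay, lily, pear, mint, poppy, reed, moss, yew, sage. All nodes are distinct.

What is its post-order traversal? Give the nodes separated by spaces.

iris pear lily bay lime moss reed sage yew poppy mint

The first element of pre-order is the root; it splits in-order into left and right subtrees.
Root mint: left subtree has 5 nodes {lime, iris, bay, lily, pear}, right has 5 {poppy, reed, moss, yew, sage}.
  Root lime: left subtree has 0 nodes { }, right has 4 {iris, bay, lily, pear}.
    Root bay: left subtree has 1 node {iris}, right has 2 {lily, pear}.
      Root lily: left subtree has 0 nodes { }, right has 1 {pear}.
  Root poppy: left subtree has 0 nodes { }, right has 4 {reed, moss, yew, sage}.
    Root yew: left subtree has 2 nodes {reed, moss}, right has 1 {sage}.
      Root reed: left subtree has 0 nodes { }, right has 1 {moss}.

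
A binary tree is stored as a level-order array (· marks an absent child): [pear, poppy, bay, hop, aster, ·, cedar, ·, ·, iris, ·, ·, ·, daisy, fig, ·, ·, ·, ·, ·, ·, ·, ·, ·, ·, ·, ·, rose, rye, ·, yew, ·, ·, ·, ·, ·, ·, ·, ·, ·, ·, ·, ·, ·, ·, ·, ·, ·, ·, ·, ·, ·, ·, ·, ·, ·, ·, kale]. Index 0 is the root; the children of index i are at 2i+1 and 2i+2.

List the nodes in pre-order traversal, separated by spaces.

Pre-order visits the node, then its left subtree, then its right subtree.
Visit pear.
At pear: go left to poppy.
  Visit poppy.
  At poppy: go left to hop.
    hop is a leaf — visit hop.
  At poppy: go right to aster.
    Visit aster.
    At aster: go left to iris.
      iris is a leaf — visit iris.
    At aster: no right child.
At pear: go right to bay.
  Visit bay.
  At bay: no left child.
  At bay: go right to cedar.
    Visit cedar.
    At cedar: go left to daisy.
      Visit daisy.
      At daisy: go left to rose.
        rose is a leaf — visit rose.
      At daisy: go right to rye.
        Visit rye.
        At rye: go left to kale.
          kale is a leaf — visit kale.
        At rye: no right child.
    At cedar: go right to fig.
      Visit fig.
      At fig: no left child.
      At fig: go right to yew.
        yew is a leaf — visit yew.

pear poppy hop aster iris bay cedar daisy rose rye kale fig yew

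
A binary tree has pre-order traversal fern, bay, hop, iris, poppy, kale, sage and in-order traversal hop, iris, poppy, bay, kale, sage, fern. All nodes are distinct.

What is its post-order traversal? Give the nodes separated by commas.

poppy, iris, hop, sage, kale, bay, fern

The first element of pre-order is the root; it splits in-order into left and right subtrees.
Root fern: left subtree has 6 nodes {hop, iris, poppy, bay, kale, sage}, right has 0 { }.
  Root bay: left subtree has 3 nodes {hop, iris, poppy}, right has 2 {kale, sage}.
    Root hop: left subtree has 0 nodes { }, right has 2 {iris, poppy}.
      Root iris: left subtree has 0 nodes { }, right has 1 {poppy}.
    Root kale: left subtree has 0 nodes { }, right has 1 {sage}.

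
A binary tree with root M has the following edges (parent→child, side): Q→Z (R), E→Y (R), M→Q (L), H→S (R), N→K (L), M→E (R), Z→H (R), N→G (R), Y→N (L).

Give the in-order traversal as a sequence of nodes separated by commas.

In-order visits the left subtree, then the node, then the right subtree.
At M: go left to Q.
  At Q: no left child.
  Visit Q.
  At Q: go right to Z.
    At Z: no left child.
    Visit Z.
    At Z: go right to H.
      At H: no left child.
      Visit H.
      At H: go right to S.
        S is a leaf — visit S.
Visit M.
At M: go right to E.
  At E: no left child.
  Visit E.
  At E: go right to Y.
    At Y: go left to N.
      At N: go left to K.
        K is a leaf — visit K.
      Visit N.
      At N: go right to G.
        G is a leaf — visit G.
    Visit Y.
    At Y: no right child.

Q, Z, H, S, M, E, K, N, G, Y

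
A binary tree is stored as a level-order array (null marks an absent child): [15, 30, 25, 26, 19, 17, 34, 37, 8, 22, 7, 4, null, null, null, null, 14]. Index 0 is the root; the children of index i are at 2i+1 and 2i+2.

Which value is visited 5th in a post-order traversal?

Post-order visits the left subtree, then the right subtree, then the node.
At 15: go left to 30.
  At 30: go left to 26.
    At 26: go left to 37.
      At 37: no left child.
      At 37: go right to 14.
        14 is a leaf — visit 14.
      Visit 37.
    At 26: go right to 8.
      8 is a leaf — visit 8.
    Visit 26.
  At 30: go right to 19.
    At 19: go left to 22.
      22 is a leaf — visit 22.
    At 19: go right to 7.
      7 is a leaf — visit 7.
    Visit 19.
  Visit 30.
At 15: go right to 25.
  At 25: go left to 17.
    At 17: go left to 4.
      4 is a leaf — visit 4.
    At 17: no right child.
    Visit 17.
  At 25: go right to 34.
    34 is a leaf — visit 34.
  Visit 25.
Visit 15.
Full post-order sequence: 14, 37, 8, 26, 22, 7, 19, 30, 4, 17, 34, 25, 15.

22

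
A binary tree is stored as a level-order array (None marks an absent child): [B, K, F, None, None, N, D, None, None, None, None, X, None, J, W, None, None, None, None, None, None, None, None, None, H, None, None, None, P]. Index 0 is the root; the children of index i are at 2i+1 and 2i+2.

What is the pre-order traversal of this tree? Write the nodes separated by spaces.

B K F N X H D J P W

Pre-order visits the node, then its left subtree, then its right subtree.
Visit B.
At B: go left to K.
  K is a leaf — visit K.
At B: go right to F.
  Visit F.
  At F: go left to N.
    Visit N.
    At N: go left to X.
      Visit X.
      At X: no left child.
      At X: go right to H.
        H is a leaf — visit H.
    At N: no right child.
  At F: go right to D.
    Visit D.
    At D: go left to J.
      Visit J.
      At J: no left child.
      At J: go right to P.
        P is a leaf — visit P.
    At D: go right to W.
      W is a leaf — visit W.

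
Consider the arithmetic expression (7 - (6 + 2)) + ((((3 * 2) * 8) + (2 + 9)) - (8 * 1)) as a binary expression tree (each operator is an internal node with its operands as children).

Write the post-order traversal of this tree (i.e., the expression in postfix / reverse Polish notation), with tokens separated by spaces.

7 6 2 + - 3 2 * 8 * 2 9 + + 8 1 * - +

Post-order on an expression tree gives postfix notation: for each operator, emit left operand, right operand, then the operator.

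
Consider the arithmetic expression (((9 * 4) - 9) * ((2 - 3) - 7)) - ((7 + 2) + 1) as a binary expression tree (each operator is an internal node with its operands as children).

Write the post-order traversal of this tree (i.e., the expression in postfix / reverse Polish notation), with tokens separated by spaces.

Post-order on an expression tree gives postfix notation: for each operator, emit left operand, right operand, then the operator.

9 4 * 9 - 2 3 - 7 - * 7 2 + 1 + -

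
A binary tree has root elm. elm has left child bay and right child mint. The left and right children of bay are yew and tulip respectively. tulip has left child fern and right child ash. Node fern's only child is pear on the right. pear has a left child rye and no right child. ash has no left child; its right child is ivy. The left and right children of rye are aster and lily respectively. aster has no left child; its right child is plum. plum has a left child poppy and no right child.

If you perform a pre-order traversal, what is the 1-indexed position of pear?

Pre-order visits the node, then its left subtree, then its right subtree.
Visit elm.
At elm: go left to bay.
  Visit bay.
  At bay: go left to yew.
    yew is a leaf — visit yew.
  At bay: go right to tulip.
    Visit tulip.
    At tulip: go left to fern.
      Visit fern.
      At fern: no left child.
      At fern: go right to pear.
        Visit pear.
        At pear: go left to rye.
          Visit rye.
          At rye: go left to aster.
            Visit aster.
            At aster: no left child.
            At aster: go right to plum.
              Visit plum.
              At plum: go left to poppy.
                poppy is a leaf — visit poppy.
              At plum: no right child.
          At rye: go right to lily.
            lily is a leaf — visit lily.
        At pear: no right child.
    At tulip: go right to ash.
      Visit ash.
      At ash: no left child.
      At ash: go right to ivy.
        ivy is a leaf — visit ivy.
At elm: go right to mint.
  mint is a leaf — visit mint.
Full pre-order sequence: elm, bay, yew, tulip, fern, pear, rye, aster, plum, poppy, lily, ash, ivy, mint.

6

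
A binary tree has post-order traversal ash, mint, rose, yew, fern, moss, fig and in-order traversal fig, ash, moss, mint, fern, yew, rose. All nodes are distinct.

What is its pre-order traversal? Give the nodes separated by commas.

fig, moss, ash, fern, mint, yew, rose

The last element of post-order is the root; it splits in-order into left and right subtrees.
Root fig: left subtree has 0 nodes { }, right has 6 {ash, moss, mint, fern, yew, rose}.
  Root moss: left subtree has 1 node {ash}, right has 4 {mint, fern, yew, rose}.
    Root fern: left subtree has 1 node {mint}, right has 2 {yew, rose}.
      Root yew: left subtree has 0 nodes { }, right has 1 {rose}.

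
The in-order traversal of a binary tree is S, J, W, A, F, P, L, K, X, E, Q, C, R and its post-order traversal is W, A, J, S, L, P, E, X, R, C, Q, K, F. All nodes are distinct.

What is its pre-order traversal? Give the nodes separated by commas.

The last element of post-order is the root; it splits in-order into left and right subtrees.
Root F: left subtree has 4 nodes {S, J, W, A}, right has 8 {P, L, K, X, E, Q, C, R}.
  Root S: left subtree has 0 nodes { }, right has 3 {J, W, A}.
    Root J: left subtree has 0 nodes { }, right has 2 {W, A}.
      Root A: left subtree has 1 node {W}, right has 0 { }.
  Root K: left subtree has 2 nodes {P, L}, right has 5 {X, E, Q, C, R}.
    Root P: left subtree has 0 nodes { }, right has 1 {L}.
    Root Q: left subtree has 2 nodes {X, E}, right has 2 {C, R}.
      Root X: left subtree has 0 nodes { }, right has 1 {E}.
      Root C: left subtree has 0 nodes { }, right has 1 {R}.

F, S, J, A, W, K, P, L, Q, X, E, C, R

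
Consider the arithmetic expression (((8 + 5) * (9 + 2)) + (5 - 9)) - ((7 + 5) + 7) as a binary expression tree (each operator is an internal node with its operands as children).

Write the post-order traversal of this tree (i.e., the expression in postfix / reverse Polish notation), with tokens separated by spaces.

8 5 + 9 2 + * 5 9 - + 7 5 + 7 + -

Post-order on an expression tree gives postfix notation: for each operator, emit left operand, right operand, then the operator.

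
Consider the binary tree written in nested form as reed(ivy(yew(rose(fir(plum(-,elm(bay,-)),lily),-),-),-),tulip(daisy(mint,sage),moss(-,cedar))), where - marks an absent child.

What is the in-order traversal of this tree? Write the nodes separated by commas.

plum, bay, elm, fir, lily, rose, yew, ivy, reed, mint, daisy, sage, tulip, moss, cedar

In-order visits the left subtree, then the node, then the right subtree.
At reed: go left to ivy.
  At ivy: go left to yew.
    At yew: go left to rose.
      At rose: go left to fir.
        At fir: go left to plum.
          At plum: no left child.
          Visit plum.
          At plum: go right to elm.
            At elm: go left to bay.
              bay is a leaf — visit bay.
            Visit elm.
            At elm: no right child.
        Visit fir.
        At fir: go right to lily.
          lily is a leaf — visit lily.
      Visit rose.
      At rose: no right child.
    Visit yew.
    At yew: no right child.
  Visit ivy.
  At ivy: no right child.
Visit reed.
At reed: go right to tulip.
  At tulip: go left to daisy.
    At daisy: go left to mint.
      mint is a leaf — visit mint.
    Visit daisy.
    At daisy: go right to sage.
      sage is a leaf — visit sage.
  Visit tulip.
  At tulip: go right to moss.
    At moss: no left child.
    Visit moss.
    At moss: go right to cedar.
      cedar is a leaf — visit cedar.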